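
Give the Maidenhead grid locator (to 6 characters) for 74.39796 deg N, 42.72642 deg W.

Offset from 180°W / 90°S: lon 137.2736°, lat 164.3980°.
Field: 137.2736/20 → 6 → G, 164.3980/10 → 16 → Q; chars GQ.
Square: 17.2736/2 → 8, 4.3980/1 → 4; chars 84.
Subsquare: 1.2736/0.0833333 → 15 → p, 0.3980/0.0416667 → 9 → j; chars pj.

GQ84pj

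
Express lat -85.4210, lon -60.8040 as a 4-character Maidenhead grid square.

FA94

Offset from 180°W / 90°S: lon 119.20°, lat 4.58°.
Field: 119.20/20 → 5 → F, 4.58/10 → 0 → A; chars FA.
Square: 19.20/2 → 9, 4.58/1 → 4; chars 94.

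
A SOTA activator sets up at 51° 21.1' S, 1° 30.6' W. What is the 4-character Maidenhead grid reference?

Offset from 180°W / 90°S: lon 178.49°, lat 38.65°.
Field (20°×10°, letters A–R): 178.49/20 → 8 → I, 38.65/10 → 3 → D; chars ID.
Square (2°×1°, digits 0–9): 18.49/2 → 9, 8.65/1 → 8; chars 98.

ID98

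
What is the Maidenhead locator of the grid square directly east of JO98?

KO08

Longitude square 9; +1 → 10, wraps to 0, carry into field.
Longitude field J = 9; +1 → 10 = K.
The latitude characters are unchanged.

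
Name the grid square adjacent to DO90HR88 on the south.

DO90hr87

Latitude extended square 8; −1 → 7.
The longitude characters are unchanged.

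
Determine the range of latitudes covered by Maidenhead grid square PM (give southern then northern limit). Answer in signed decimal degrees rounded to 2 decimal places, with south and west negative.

Field P=15, M=12: +15·20° lon, +12·10° lat → SW at lon 120°, lat 30°.
Cell spans 20° lon × 10° lat.
south 30.00, north 40.00.

30.00, 40.00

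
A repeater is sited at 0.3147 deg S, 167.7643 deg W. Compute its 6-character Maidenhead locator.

AI69cq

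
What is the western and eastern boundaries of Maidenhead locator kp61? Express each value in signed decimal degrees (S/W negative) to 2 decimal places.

32.00, 34.00

Field K=10, P=15: +10·20° lon, +15·10° lat → SW at lon 20°, lat 60°.
Square 6, 1: +6·2° lon, +1·1° lat → SW at lon 32°, lat 61°.
Cell spans 2° lon × 1° lat.
west 32.00, east 34.00.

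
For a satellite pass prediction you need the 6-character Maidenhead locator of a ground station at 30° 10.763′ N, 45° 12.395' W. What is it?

GM70je

Add 180° to longitude and 90° to latitude: 134.7934, 120.1794.
Field (20°×10°, letters A–R): lon ⌊134.7934/20⌋ = 6 → G; lat ⌊120.1794/10⌋ = 12 → M.
Square (2°×1°, digits 0–9): lon ⌊14.7934/2⌋ = 7; lat ⌊0.1794/1⌋ = 0.
Subsquare (5′×2.5′, letters a–x): lon ⌊0.7934/0.0833333⌋ = 9 → j; lat ⌊0.1794/0.0416667⌋ = 4 → e.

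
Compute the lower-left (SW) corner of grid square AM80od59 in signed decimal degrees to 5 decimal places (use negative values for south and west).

30.16250, -162.79167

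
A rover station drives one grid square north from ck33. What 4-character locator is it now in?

CK34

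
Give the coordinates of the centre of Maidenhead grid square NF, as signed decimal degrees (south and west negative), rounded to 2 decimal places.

Field N=13, F=5: +13·20° lon, +5·10° lat → SW at lon 80°, lat -40°.
Cell spans 20° lon × 10° lat. Centre is SW corner plus half of each.
latitude -35.00, longitude 90.00.

-35.00, 90.00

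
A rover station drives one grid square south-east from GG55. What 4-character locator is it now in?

GG64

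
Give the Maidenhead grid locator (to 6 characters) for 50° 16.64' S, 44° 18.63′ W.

Add 180° to longitude and 90° to latitude: 135.6895, 39.7227.
Field: lon ⌊135.6895/20⌋ = 6 → G; lat ⌊39.7227/10⌋ = 3 → D.
Square: lon ⌊15.6895/2⌋ = 7; lat ⌊9.7227/1⌋ = 9.
Subsquare: lon ⌊1.6895/0.0833333⌋ = 20 → u; lat ⌊0.7227/0.0416667⌋ = 17 → r.

GD79ur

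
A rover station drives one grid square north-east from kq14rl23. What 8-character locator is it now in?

KQ14rl34

Longitude extended square 2; +1 → 3.
Latitude extended square 3; +1 → 4.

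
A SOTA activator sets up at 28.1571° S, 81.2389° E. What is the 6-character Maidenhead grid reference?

NG01ou

Add 180° to longitude and 90° to latitude: 261.2389, 61.8429.
Field: 261.2389/20 → 13 → N, 61.8429/10 → 6 → G; chars NG.
Square: 1.2389/2 → 0, 1.8429/1 → 1; chars 01.
Subsquare: 1.2389/0.0833333 → 14 → o, 0.8429/0.0416667 → 20 → u; chars ou.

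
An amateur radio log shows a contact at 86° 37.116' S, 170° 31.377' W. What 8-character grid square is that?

Offset from 180°W / 90°S: lon 9.47705°, lat 3.38140°.
Field: 9.47705/20 → 0 → A, 3.38140/10 → 0 → A; chars AA.
Square: 9.47705/2 → 4, 3.38140/1 → 3; chars 43.
Subsquare: 1.47705/0.0833333 → 17 → r, 0.38140/0.0416667 → 9 → j; chars rj.
Extended square: 0.06038/0.00833333 → 7, 0.00640/0.00416667 → 1; chars 71.

AA43rj71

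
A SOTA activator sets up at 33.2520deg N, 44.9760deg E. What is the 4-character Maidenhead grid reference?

LM23

Shift to the Maidenhead origin (180°W, 90°S): lon 224.98, lat 123.25.
Field: lon ⌊224.98/20⌋ = 11 → L; lat ⌊123.25/10⌋ = 12 → M.
Square: lon ⌊4.98/2⌋ = 2; lat ⌊3.25/1⌋ = 3.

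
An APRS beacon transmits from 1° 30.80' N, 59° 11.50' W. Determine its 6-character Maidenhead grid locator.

GJ01jm

Offset from 180°W / 90°S: lon 120.8083°, lat 91.5133°.
Field (20°×10°, letters A–R): 120.8083/20 → 6 → G, 91.5133/10 → 9 → J; chars GJ.
Square (2°×1°, digits 0–9): 0.8083/2 → 0, 1.5133/1 → 1; chars 01.
Subsquare (5′×2.5′, letters a–x): 0.8083/0.0833333 → 9 → j, 0.5133/0.0416667 → 12 → m; chars jm.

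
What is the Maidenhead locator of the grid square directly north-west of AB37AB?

AB27xc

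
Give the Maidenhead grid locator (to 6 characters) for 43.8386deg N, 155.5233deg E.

QN73su

Add 180° to longitude and 90° to latitude: 335.5233, 133.8386.
Field: lon ⌊335.5233/20⌋ = 16 → Q; lat ⌊133.8386/10⌋ = 13 → N.
Square: lon ⌊15.5233/2⌋ = 7; lat ⌊3.8386/1⌋ = 3.
Subsquare: lon ⌊1.5233/0.0833333⌋ = 18 → s; lat ⌊0.8386/0.0416667⌋ = 20 → u.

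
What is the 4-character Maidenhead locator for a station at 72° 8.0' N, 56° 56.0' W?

GQ12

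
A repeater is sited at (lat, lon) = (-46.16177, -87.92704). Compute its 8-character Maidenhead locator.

Add 180° to longitude and 90° to latitude: 92.07296, 43.83823.
Field: lon ⌊92.07296/20⌋ = 4 → E; lat ⌊43.83823/10⌋ = 4 → E.
Square: lon ⌊12.07296/2⌋ = 6; lat ⌊3.83823/1⌋ = 3.
Subsquare: lon ⌊0.07296/0.0833333⌋ = 0 → a; lat ⌊0.83823/0.0416667⌋ = 20 → u.
Extended square: lon ⌊0.07296/0.00833333⌋ = 8; lat ⌊0.00490/0.00416667⌋ = 1.

EE63au81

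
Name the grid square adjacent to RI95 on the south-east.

AI04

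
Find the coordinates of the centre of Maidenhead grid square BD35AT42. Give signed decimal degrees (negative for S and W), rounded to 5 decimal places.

-54.19792, -153.96250

Field B=1, D=3: +1·20° lon, +3·10° lat → SW at lon -160°, lat -60°.
Square 3, 5: +3·2° lon, +5·1° lat → SW at lon -154°, lat -55°.
Subsquare a=0, t=19: +0·0.0833333° lon, +19·0.0416667° lat → SW at lon -154°, lat -54.2083°.
Extended square 4, 2: +4·0.00833333° lon, +2·0.00416667° lat → SW at lon -153.967°, lat -54.2°.
Cell spans 0.00833333° lon × 0.00416667° lat. Centre is SW corner plus half of each.
latitude -54.19792, longitude -153.96250.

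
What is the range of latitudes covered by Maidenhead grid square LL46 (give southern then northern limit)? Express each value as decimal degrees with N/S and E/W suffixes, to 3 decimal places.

26.000° N, 27.000° N

Field L=11, L=11: +11·20° lon, +11·10° lat → SW at lon 40°, lat 20°.
Square 4, 6: +4·2° lon, +6·1° lat → SW at lon 48°, lat 26°.
Cell spans 2° lon × 1° lat.
south 26.000° N, north 27.000° N.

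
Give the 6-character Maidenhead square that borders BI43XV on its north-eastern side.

Longitude subsquare x = 23; +1 → 24, wraps to 0 = a, carry into square.
Longitude square 4; +1 → 5.
Latitude subsquare v = 21; +1 → 22 = w.

BI53aw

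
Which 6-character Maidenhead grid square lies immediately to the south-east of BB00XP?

Longitude subsquare x = 23; +1 → 24, wraps to 0 = a, carry into square.
Longitude square 0; +1 → 1.
Latitude subsquare p = 15; −1 → 14 = o.

BB10ao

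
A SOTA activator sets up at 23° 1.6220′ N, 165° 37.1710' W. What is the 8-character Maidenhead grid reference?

AL73ea56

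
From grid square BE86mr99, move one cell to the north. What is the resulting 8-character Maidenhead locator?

BE86ms90

Latitude extended square 9; +1 → 10, wraps to 0, carry into subsquare.
Latitude subsquare r = 17; +1 → 18 = s.
The longitude characters are unchanged.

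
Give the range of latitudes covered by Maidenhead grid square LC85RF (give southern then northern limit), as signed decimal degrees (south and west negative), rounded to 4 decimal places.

Field L=11, C=2: +11·20° lon, +2·10° lat → SW at lon 40°, lat -70°.
Square 8, 5: +8·2° lon, +5·1° lat → SW at lon 56°, lat -65°.
Subsquare r=17, f=5: +17·0.0833333° lon, +5·0.0416667° lat → SW at lon 57.4167°, lat -64.7917°.
Cell spans 0.0833333° lon × 0.0416667° lat.
south -64.7917, north -64.7500.

-64.7917, -64.7500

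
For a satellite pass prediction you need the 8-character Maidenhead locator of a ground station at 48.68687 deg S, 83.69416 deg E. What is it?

Shift to the Maidenhead origin (180°W, 90°S): lon 263.69416, lat 41.31313.
Field: lon ⌊263.69416/20⌋ = 13 → N; lat ⌊41.31313/10⌋ = 4 → E.
Square: lon ⌊3.69416/2⌋ = 1; lat ⌊1.31313/1⌋ = 1.
Subsquare: lon ⌊1.69416/0.0833333⌋ = 20 → u; lat ⌊0.31313/0.0416667⌋ = 7 → h.
Extended square: lon ⌊0.02749/0.00833333⌋ = 3; lat ⌊0.02146/0.00416667⌋ = 5.

NE11uh35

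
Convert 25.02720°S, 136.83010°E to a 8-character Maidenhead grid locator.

PG84jx93

Offset from 180°W / 90°S: lon 316.83010°, lat 64.97280°.
Field (20°×10°, letters A–R): lon ⌊316.83010/20⌋ = 15 → P; lat ⌊64.97280/10⌋ = 6 → G.
Square (2°×1°, digits 0–9): lon ⌊16.83010/2⌋ = 8; lat ⌊4.97280/1⌋ = 4.
Subsquare (5′×2.5′, letters a–x): lon ⌊0.83010/0.0833333⌋ = 9 → j; lat ⌊0.97280/0.0416667⌋ = 23 → x.
Extended square (30″×15″, digits 0–9): lon ⌊0.08010/0.00833333⌋ = 9; lat ⌊0.01447/0.00416667⌋ = 3.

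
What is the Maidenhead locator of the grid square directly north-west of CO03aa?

Longitude subsquare a = 0; −1 → -1, wraps to 23 = x, carry into square.
Longitude square 0; −1 → -1, wraps to 9, carry into field.
Longitude field C = 2; −1 → 1 = B.
Latitude subsquare a = 0; +1 → 1 = b.

BO93xb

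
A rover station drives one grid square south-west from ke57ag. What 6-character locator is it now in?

KE47xf

Longitude subsquare a = 0; −1 → -1, wraps to 23 = x, carry into square.
Longitude square 5; −1 → 4.
Latitude subsquare g = 6; −1 → 5 = f.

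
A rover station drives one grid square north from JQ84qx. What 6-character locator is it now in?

Latitude subsquare x = 23; +1 → 24, wraps to 0 = a, carry into square.
Latitude square 4; +1 → 5.
The longitude characters are unchanged.

JQ85qa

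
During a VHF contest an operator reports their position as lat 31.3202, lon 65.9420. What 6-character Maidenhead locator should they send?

Shift to the Maidenhead origin (180°W, 90°S): lon 245.9420, lat 121.3202.
Field: lon ⌊245.9420/20⌋ = 12 → M; lat ⌊121.3202/10⌋ = 12 → M.
Square: lon ⌊5.9420/2⌋ = 2; lat ⌊1.3202/1⌋ = 1.
Subsquare: lon ⌊1.9420/0.0833333⌋ = 23 → x; lat ⌊0.3202/0.0416667⌋ = 7 → h.

MM21xh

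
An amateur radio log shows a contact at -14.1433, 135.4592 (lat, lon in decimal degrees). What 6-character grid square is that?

PH75ru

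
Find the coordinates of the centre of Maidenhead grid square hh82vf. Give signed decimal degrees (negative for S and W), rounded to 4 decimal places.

-17.7708, -22.2083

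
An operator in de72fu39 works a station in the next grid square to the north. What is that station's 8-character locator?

DE72fv30

Latitude extended square 9; +1 → 10, wraps to 0, carry into subsquare.
Latitude subsquare u = 20; +1 → 21 = v.
The longitude characters are unchanged.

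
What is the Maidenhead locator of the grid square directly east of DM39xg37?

DM39xg47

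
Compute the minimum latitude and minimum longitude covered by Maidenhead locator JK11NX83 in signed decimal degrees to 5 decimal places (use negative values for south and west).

11.97083, 3.15000

Field J=9, K=10: +9·20° lon, +10·10° lat → SW at lon 0°, lat 10°.
Square 1, 1: +1·2° lon, +1·1° lat → SW at lon 2°, lat 11°.
Subsquare n=13, x=23: +13·0.0833333° lon, +23·0.0416667° lat → SW at lon 3.08333°, lat 11.9583°.
Extended square 8, 3: +8·0.00833333° lon, +3·0.00416667° lat → SW at lon 3.15°, lat 11.9708°.
latitude 11.97083, longitude 3.15000.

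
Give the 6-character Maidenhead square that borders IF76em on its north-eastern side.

IF76fn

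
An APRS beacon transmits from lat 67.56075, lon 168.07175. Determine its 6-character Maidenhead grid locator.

RP47an

Shift to the Maidenhead origin (180°W, 90°S): lon 348.0718, lat 157.5607.
Field: lon ⌊348.0718/20⌋ = 17 → R; lat ⌊157.5607/10⌋ = 15 → P.
Square: lon ⌊8.0718/2⌋ = 4; lat ⌊7.5607/1⌋ = 7.
Subsquare: lon ⌊0.0718/0.0833333⌋ = 0 → a; lat ⌊0.5607/0.0416667⌋ = 13 → n.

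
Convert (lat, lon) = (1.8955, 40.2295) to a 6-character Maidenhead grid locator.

Add 180° to longitude and 90° to latitude: 220.2295, 91.8955.
Field: 220.2295/20 → 11 → L, 91.8955/10 → 9 → J; chars LJ.
Square: 0.2295/2 → 0, 1.8955/1 → 1; chars 01.
Subsquare: 0.2295/0.0833333 → 2 → c, 0.8955/0.0416667 → 21 → v; chars cv.

LJ01cv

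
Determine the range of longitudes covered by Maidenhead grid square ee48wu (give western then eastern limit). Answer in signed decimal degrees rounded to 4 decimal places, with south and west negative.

Field E=4, E=4: +4·20° lon, +4·10° lat → SW at lon -100°, lat -50°.
Square 4, 8: +4·2° lon, +8·1° lat → SW at lon -92°, lat -42°.
Subsquare w=22, u=20: +22·0.0833333° lon, +20·0.0416667° lat → SW at lon -90.1667°, lat -41.1667°.
Cell spans 0.0833333° lon × 0.0416667° lat.
west -90.1667, east -90.0833.

-90.1667, -90.0833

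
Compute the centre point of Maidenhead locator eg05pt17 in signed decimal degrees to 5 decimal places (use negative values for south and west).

Field E=4, G=6: +4·20° lon, +6·10° lat → SW at lon -100°, lat -30°.
Square 0, 5: +0·2° lon, +5·1° lat → SW at lon -100°, lat -25°.
Subsquare p=15, t=19: +15·0.0833333° lon, +19·0.0416667° lat → SW at lon -98.75°, lat -24.2083°.
Extended square 1, 7: +1·0.00833333° lon, +7·0.00416667° lat → SW at lon -98.7417°, lat -24.1792°.
Cell spans 0.00833333° lon × 0.00416667° lat. Centre is SW corner plus half of each.
latitude -24.17708, longitude -98.73750.

-24.17708, -98.73750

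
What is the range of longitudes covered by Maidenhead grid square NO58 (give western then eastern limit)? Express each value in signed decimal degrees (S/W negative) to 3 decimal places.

90.000, 92.000

Field N=13, O=14: +13·20° lon, +14·10° lat → SW at lon 80°, lat 50°.
Square 5, 8: +5·2° lon, +8·1° lat → SW at lon 90°, lat 58°.
Cell spans 2° lon × 1° lat.
west 90.000, east 92.000.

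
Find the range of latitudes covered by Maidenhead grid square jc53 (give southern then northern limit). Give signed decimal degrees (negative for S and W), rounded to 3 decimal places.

Field J=9, C=2: +9·20° lon, +2·10° lat → SW at lon 0°, lat -70°.
Square 5, 3: +5·2° lon, +3·1° lat → SW at lon 10°, lat -67°.
Cell spans 2° lon × 1° lat.
south -67.000, north -66.000.

-67.000, -66.000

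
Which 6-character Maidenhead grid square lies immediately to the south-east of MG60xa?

MF79ax

Longitude subsquare x = 23; +1 → 24, wraps to 0 = a, carry into square.
Longitude square 6; +1 → 7.
Latitude subsquare a = 0; −1 → -1, wraps to 23 = x, carry into square.
Latitude square 0; −1 → -1, wraps to 9, carry into field.
Latitude field G = 6; −1 → 5 = F.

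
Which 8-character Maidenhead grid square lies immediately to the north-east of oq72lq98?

OQ72mq09

Longitude extended square 9; +1 → 10, wraps to 0, carry into subsquare.
Longitude subsquare l = 11; +1 → 12 = m.
Latitude extended square 8; +1 → 9.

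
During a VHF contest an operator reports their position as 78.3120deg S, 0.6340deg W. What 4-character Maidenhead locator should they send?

IB91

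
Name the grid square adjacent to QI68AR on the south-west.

Longitude subsquare a = 0; −1 → -1, wraps to 23 = x, carry into square.
Longitude square 6; −1 → 5.
Latitude subsquare r = 17; −1 → 16 = q.

QI58xq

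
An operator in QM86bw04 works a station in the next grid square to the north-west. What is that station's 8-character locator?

Longitude extended square 0; −1 → -1, wraps to 9, carry into subsquare.
Longitude subsquare b = 1; −1 → 0 = a.
Latitude extended square 4; +1 → 5.

QM86aw95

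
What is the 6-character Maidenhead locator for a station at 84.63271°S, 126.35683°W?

CA65ti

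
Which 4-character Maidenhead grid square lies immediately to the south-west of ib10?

Longitude square 1; −1 → 0.
Latitude square 0; −1 → -1, wraps to 9, carry into field.
Latitude field B = 1; −1 → 0 = A.

IA09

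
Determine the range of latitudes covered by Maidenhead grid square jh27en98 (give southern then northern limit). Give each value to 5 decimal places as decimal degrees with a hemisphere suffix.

12.42500° S, 12.42083° S

Field J=9, H=7: +9·20° lon, +7·10° lat → SW at lon 0°, lat -20°.
Square 2, 7: +2·2° lon, +7·1° lat → SW at lon 4°, lat -13°.
Subsquare e=4, n=13: +4·0.0833333° lon, +13·0.0416667° lat → SW at lon 4.33333°, lat -12.4583°.
Extended square 9, 8: +9·0.00833333° lon, +8·0.00416667° lat → SW at lon 4.40833°, lat -12.425°.
Cell spans 0.00833333° lon × 0.00416667° lat.
south 12.42500° S, north 12.42083° S.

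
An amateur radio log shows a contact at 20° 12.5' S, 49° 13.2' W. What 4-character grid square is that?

GG59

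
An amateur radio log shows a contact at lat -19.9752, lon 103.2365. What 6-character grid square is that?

OH10oa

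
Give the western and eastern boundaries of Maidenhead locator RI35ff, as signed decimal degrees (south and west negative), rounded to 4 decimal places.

166.4167, 166.5000

Field R=17, I=8: +17·20° lon, +8·10° lat → SW at lon 160°, lat -10°.
Square 3, 5: +3·2° lon, +5·1° lat → SW at lon 166°, lat -5°.
Subsquare f=5, f=5: +5·0.0833333° lon, +5·0.0416667° lat → SW at lon 166.417°, lat -4.79167°.
Cell spans 0.0833333° lon × 0.0416667° lat.
west 166.4167, east 166.5000.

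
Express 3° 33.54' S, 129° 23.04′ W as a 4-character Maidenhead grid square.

Shift to the Maidenhead origin (180°W, 90°S): lon 50.62, lat 86.44.
Field: 50.62/20 → 2 → C, 86.44/10 → 8 → I; chars CI.
Square: 10.62/2 → 5, 6.44/1 → 6; chars 56.

CI56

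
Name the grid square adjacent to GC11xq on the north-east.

Longitude subsquare x = 23; +1 → 24, wraps to 0 = a, carry into square.
Longitude square 1; +1 → 2.
Latitude subsquare q = 16; +1 → 17 = r.

GC21ar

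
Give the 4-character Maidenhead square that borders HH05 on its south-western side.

GH94

Longitude square 0; −1 → -1, wraps to 9, carry into field.
Longitude field H = 7; −1 → 6 = G.
Latitude square 5; −1 → 4.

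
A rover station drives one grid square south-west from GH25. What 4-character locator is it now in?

Longitude square 2; −1 → 1.
Latitude square 5; −1 → 4.

GH14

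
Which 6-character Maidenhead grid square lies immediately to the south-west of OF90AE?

Longitude subsquare a = 0; −1 → -1, wraps to 23 = x, carry into square.
Longitude square 9; −1 → 8.
Latitude subsquare e = 4; −1 → 3 = d.

OF80xd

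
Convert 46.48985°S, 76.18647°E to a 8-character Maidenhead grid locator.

ME83cm22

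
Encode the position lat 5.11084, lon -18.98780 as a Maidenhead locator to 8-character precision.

Shift to the Maidenhead origin (180°W, 90°S): lon 161.01220, lat 95.11084.
Field: lon ⌊161.01220/20⌋ = 8 → I; lat ⌊95.11084/10⌋ = 9 → J.
Square: lon ⌊1.01220/2⌋ = 0; lat ⌊5.11084/1⌋ = 5.
Subsquare: lon ⌊1.01220/0.0833333⌋ = 12 → m; lat ⌊0.11084/0.0416667⌋ = 2 → c.
Extended square: lon ⌊0.01220/0.00833333⌋ = 1; lat ⌊0.02751/0.00416667⌋ = 6.

IJ05mc16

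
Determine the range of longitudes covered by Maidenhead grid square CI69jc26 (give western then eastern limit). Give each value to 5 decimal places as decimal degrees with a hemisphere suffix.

Field C=2, I=8: +2·20° lon, +8·10° lat → SW at lon -140°, lat -10°.
Square 6, 9: +6·2° lon, +9·1° lat → SW at lon -128°, lat -1°.
Subsquare j=9, c=2: +9·0.0833333° lon, +2·0.0416667° lat → SW at lon -127.25°, lat -0.916667°.
Extended square 2, 6: +2·0.00833333° lon, +6·0.00416667° lat → SW at lon -127.233°, lat -0.891667°.
Cell spans 0.00833333° lon × 0.00416667° lat.
west 127.23333° W, east 127.22500° W.

127.23333° W, 127.22500° W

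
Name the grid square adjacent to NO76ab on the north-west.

NO66xc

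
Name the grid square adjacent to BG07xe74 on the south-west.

BG07xe63

Longitude extended square 7; −1 → 6.
Latitude extended square 4; −1 → 3.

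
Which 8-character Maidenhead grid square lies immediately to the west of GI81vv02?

GI81uv92

Longitude extended square 0; −1 → -1, wraps to 9, carry into subsquare.
Longitude subsquare v = 21; −1 → 20 = u.
The latitude characters are unchanged.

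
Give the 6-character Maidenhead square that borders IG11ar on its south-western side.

IG01xq

Longitude subsquare a = 0; −1 → -1, wraps to 23 = x, carry into square.
Longitude square 1; −1 → 0.
Latitude subsquare r = 17; −1 → 16 = q.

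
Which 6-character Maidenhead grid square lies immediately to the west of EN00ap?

DN90xp

Longitude subsquare a = 0; −1 → -1, wraps to 23 = x, carry into square.
Longitude square 0; −1 → -1, wraps to 9, carry into field.
Longitude field E = 4; −1 → 3 = D.
The latitude characters are unchanged.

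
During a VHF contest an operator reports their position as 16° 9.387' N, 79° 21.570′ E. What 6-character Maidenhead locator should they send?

MK96qd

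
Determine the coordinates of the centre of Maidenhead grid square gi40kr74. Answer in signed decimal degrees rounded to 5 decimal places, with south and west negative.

-9.27292, -51.10417

Field G=6, I=8: +6·20° lon, +8·10° lat → SW at lon -60°, lat -10°.
Square 4, 0: +4·2° lon, +0·1° lat → SW at lon -52°, lat -10°.
Subsquare k=10, r=17: +10·0.0833333° lon, +17·0.0416667° lat → SW at lon -51.1667°, lat -9.29167°.
Extended square 7, 4: +7·0.00833333° lon, +4·0.00416667° lat → SW at lon -51.1083°, lat -9.275°.
Cell spans 0.00833333° lon × 0.00416667° lat. Centre is SW corner plus half of each.
latitude -9.27292, longitude -51.10417.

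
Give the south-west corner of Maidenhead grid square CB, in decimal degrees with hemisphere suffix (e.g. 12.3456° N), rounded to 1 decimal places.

80.0° S, 140.0° W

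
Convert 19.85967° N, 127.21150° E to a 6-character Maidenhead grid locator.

PK39ou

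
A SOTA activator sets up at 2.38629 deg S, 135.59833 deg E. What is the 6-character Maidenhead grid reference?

PI77to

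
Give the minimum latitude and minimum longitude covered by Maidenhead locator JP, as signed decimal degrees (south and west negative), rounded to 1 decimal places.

60.0, 0.0

Field J=9, P=15: +9·20° lon, +15·10° lat → SW at lon 0°, lat 60°.
latitude 60.0, longitude 0.0.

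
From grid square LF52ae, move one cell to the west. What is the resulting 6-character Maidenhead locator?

LF42xe

Longitude subsquare a = 0; −1 → -1, wraps to 23 = x, carry into square.
Longitude square 5; −1 → 4.
The latitude characters are unchanged.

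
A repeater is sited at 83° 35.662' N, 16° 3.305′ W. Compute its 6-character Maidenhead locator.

IR13xo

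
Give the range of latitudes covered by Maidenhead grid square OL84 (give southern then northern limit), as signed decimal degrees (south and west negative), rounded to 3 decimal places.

Field O=14, L=11: +14·20° lon, +11·10° lat → SW at lon 100°, lat 20°.
Square 8, 4: +8·2° lon, +4·1° lat → SW at lon 116°, lat 24°.
Cell spans 2° lon × 1° lat.
south 24.000, north 25.000.

24.000, 25.000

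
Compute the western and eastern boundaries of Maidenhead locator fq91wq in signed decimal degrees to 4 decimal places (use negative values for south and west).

Field F=5, Q=16: +5·20° lon, +16·10° lat → SW at lon -80°, lat 70°.
Square 9, 1: +9·2° lon, +1·1° lat → SW at lon -62°, lat 71°.
Subsquare w=22, q=16: +22·0.0833333° lon, +16·0.0416667° lat → SW at lon -60.1667°, lat 71.6667°.
Cell spans 0.0833333° lon × 0.0416667° lat.
west -60.1667, east -60.0833.

-60.1667, -60.0833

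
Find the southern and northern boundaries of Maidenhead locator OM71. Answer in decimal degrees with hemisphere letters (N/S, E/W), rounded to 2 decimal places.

Field O=14, M=12: +14·20° lon, +12·10° lat → SW at lon 100°, lat 30°.
Square 7, 1: +7·2° lon, +1·1° lat → SW at lon 114°, lat 31°.
Cell spans 2° lon × 1° lat.
south 31.00° N, north 32.00° N.

31.00° N, 32.00° N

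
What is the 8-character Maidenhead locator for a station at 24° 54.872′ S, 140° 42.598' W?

BG95pc40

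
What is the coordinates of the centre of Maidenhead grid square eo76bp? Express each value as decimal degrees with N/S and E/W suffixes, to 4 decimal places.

Field E=4, O=14: +4·20° lon, +14·10° lat → SW at lon -100°, lat 50°.
Square 7, 6: +7·2° lon, +6·1° lat → SW at lon -86°, lat 56°.
Subsquare b=1, p=15: +1·0.0833333° lon, +15·0.0416667° lat → SW at lon -85.9167°, lat 56.625°.
Cell spans 0.0833333° lon × 0.0416667° lat. Centre is SW corner plus half of each.
latitude 56.6458° N, longitude 85.8750° W.

56.6458° N, 85.8750° W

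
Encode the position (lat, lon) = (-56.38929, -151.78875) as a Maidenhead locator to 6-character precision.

Add 180° to longitude and 90° to latitude: 28.2113, 33.6107.
Field: 28.2113/20 → 1 → B, 33.6107/10 → 3 → D; chars BD.
Square: 8.2113/2 → 4, 3.6107/1 → 3; chars 43.
Subsquare: 0.2113/0.0833333 → 2 → c, 0.6107/0.0416667 → 14 → o; chars co.

BD43co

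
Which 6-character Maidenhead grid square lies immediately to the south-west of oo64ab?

Longitude subsquare a = 0; −1 → -1, wraps to 23 = x, carry into square.
Longitude square 6; −1 → 5.
Latitude subsquare b = 1; −1 → 0 = a.

OO54xa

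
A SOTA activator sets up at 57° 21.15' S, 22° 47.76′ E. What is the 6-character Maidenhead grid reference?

KD12jp

Add 180° to longitude and 90° to latitude: 202.7960, 32.6475.
Field (20°×10°, letters A–R): 202.7960/20 → 10 → K, 32.6475/10 → 3 → D; chars KD.
Square (2°×1°, digits 0–9): 2.7960/2 → 1, 2.6475/1 → 2; chars 12.
Subsquare (5′×2.5′, letters a–x): 0.7960/0.0833333 → 9 → j, 0.6475/0.0416667 → 15 → p; chars jp.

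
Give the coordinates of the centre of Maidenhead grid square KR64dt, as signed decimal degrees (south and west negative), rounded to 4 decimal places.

Field K=10, R=17: +10·20° lon, +17·10° lat → SW at lon 20°, lat 80°.
Square 6, 4: +6·2° lon, +4·1° lat → SW at lon 32°, lat 84°.
Subsquare d=3, t=19: +3·0.0833333° lon, +19·0.0416667° lat → SW at lon 32.25°, lat 84.7917°.
Cell spans 0.0833333° lon × 0.0416667° lat. Centre is SW corner plus half of each.
latitude 84.8125, longitude 32.2917.

84.8125, 32.2917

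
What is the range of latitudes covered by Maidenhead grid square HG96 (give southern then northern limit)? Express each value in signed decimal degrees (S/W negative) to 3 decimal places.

-24.000, -23.000

Field H=7, G=6: +7·20° lon, +6·10° lat → SW at lon -40°, lat -30°.
Square 9, 6: +9·2° lon, +6·1° lat → SW at lon -22°, lat -24°.
Cell spans 2° lon × 1° lat.
south -24.000, north -23.000.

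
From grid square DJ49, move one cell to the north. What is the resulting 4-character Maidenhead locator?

Latitude square 9; +1 → 10, wraps to 0, carry into field.
Latitude field J = 9; +1 → 10 = K.
The longitude characters are unchanged.

DK40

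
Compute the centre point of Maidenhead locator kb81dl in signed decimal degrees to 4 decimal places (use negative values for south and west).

-78.5208, 36.2917

Field K=10, B=1: +10·20° lon, +1·10° lat → SW at lon 20°, lat -80°.
Square 8, 1: +8·2° lon, +1·1° lat → SW at lon 36°, lat -79°.
Subsquare d=3, l=11: +3·0.0833333° lon, +11·0.0416667° lat → SW at lon 36.25°, lat -78.5417°.
Cell spans 0.0833333° lon × 0.0416667° lat. Centre is SW corner plus half of each.
latitude -78.5208, longitude 36.2917.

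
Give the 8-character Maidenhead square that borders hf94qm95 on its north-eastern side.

HF94rm06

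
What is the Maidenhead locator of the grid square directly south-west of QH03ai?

PH93xh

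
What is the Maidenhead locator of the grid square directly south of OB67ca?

Latitude subsquare a = 0; −1 → -1, wraps to 23 = x, carry into square.
Latitude square 7; −1 → 6.
The longitude characters are unchanged.

OB66cx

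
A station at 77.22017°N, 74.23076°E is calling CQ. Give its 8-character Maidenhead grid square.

Shift to the Maidenhead origin (180°W, 90°S): lon 254.23076, lat 167.22017.
Field: lon ⌊254.23076/20⌋ = 12 → M; lat ⌊167.22017/10⌋ = 16 → Q.
Square: lon ⌊14.23076/2⌋ = 7; lat ⌊7.22017/1⌋ = 7.
Subsquare: lon ⌊0.23076/0.0833333⌋ = 2 → c; lat ⌊0.22017/0.0416667⌋ = 5 → f.
Extended square: lon ⌊0.06409/0.00833333⌋ = 7; lat ⌊0.01184/0.00416667⌋ = 2.

MQ77cf72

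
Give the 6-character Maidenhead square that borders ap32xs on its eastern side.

AP42as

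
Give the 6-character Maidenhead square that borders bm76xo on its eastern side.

BM86ao

Longitude subsquare x = 23; +1 → 24, wraps to 0 = a, carry into square.
Longitude square 7; +1 → 8.
The latitude characters are unchanged.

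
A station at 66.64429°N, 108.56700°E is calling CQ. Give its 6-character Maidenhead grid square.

Shift to the Maidenhead origin (180°W, 90°S): lon 288.5670, lat 156.6443.
Field (20°×10°, letters A–R): lon ⌊288.5670/20⌋ = 14 → O; lat ⌊156.6443/10⌋ = 15 → P.
Square (2°×1°, digits 0–9): lon ⌊8.5670/2⌋ = 4; lat ⌊6.6443/1⌋ = 6.
Subsquare (5′×2.5′, letters a–x): lon ⌊0.5670/0.0833333⌋ = 6 → g; lat ⌊0.6443/0.0416667⌋ = 15 → p.

OP46gp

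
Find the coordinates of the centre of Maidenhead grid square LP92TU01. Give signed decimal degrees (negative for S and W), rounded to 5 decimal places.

62.83958, 59.58750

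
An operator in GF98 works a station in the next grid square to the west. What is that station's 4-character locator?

GF88

Longitude square 9; −1 → 8.
The latitude characters are unchanged.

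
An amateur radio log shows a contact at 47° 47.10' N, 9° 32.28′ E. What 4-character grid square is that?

Shift to the Maidenhead origin (180°W, 90°S): lon 189.54, lat 137.78.
Field (20°×10°, letters A–R): lon ⌊189.54/20⌋ = 9 → J; lat ⌊137.78/10⌋ = 13 → N.
Square (2°×1°, digits 0–9): lon ⌊9.54/2⌋ = 4; lat ⌊7.78/1⌋ = 7.

JN47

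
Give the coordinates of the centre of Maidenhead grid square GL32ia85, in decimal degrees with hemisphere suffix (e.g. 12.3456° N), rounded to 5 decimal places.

22.02292° N, 53.26250° W

Field G=6, L=11: +6·20° lon, +11·10° lat → SW at lon -60°, lat 20°.
Square 3, 2: +3·2° lon, +2·1° lat → SW at lon -54°, lat 22°.
Subsquare i=8, a=0: +8·0.0833333° lon, +0·0.0416667° lat → SW at lon -53.3333°, lat 22°.
Extended square 8, 5: +8·0.00833333° lon, +5·0.00416667° lat → SW at lon -53.2667°, lat 22.0208°.
Cell spans 0.00833333° lon × 0.00416667° lat. Centre is SW corner plus half of each.
latitude 22.02292° N, longitude 53.26250° W.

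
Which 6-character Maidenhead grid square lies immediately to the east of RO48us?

RO48vs

Longitude subsquare u = 20; +1 → 21 = v.
The latitude characters are unchanged.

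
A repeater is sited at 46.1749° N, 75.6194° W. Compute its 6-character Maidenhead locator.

Shift to the Maidenhead origin (180°W, 90°S): lon 104.3806, lat 136.1749.
Field: 104.3806/20 → 5 → F, 136.1749/10 → 13 → N; chars FN.
Square: 4.3806/2 → 2, 6.1749/1 → 6; chars 26.
Subsquare: 0.3806/0.0833333 → 4 → e, 0.1749/0.0416667 → 4 → e; chars ee.

FN26ee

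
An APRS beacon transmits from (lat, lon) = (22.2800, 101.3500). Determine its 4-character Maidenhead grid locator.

Offset from 180°W / 90°S: lon 281.35°, lat 112.28°.
Field: lon ⌊281.35/20⌋ = 14 → O; lat ⌊112.28/10⌋ = 11 → L.
Square: lon ⌊1.35/2⌋ = 0; lat ⌊2.28/1⌋ = 2.

OL02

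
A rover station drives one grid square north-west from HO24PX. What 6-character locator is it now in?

Longitude subsquare p = 15; −1 → 14 = o.
Latitude subsquare x = 23; +1 → 24, wraps to 0 = a, carry into square.
Latitude square 4; +1 → 5.

HO25oa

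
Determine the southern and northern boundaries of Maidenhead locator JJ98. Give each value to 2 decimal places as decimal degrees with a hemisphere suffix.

8.00° N, 9.00° N

Field J=9, J=9: +9·20° lon, +9·10° lat → SW at lon 0°, lat 0°.
Square 9, 8: +9·2° lon, +8·1° lat → SW at lon 18°, lat 8°.
Cell spans 2° lon × 1° lat.
south 8.00° N, north 9.00° N.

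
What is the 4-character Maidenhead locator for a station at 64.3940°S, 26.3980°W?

HC65

Shift to the Maidenhead origin (180°W, 90°S): lon 153.60, lat 25.61.
Field: lon ⌊153.60/20⌋ = 7 → H; lat ⌊25.61/10⌋ = 2 → C.
Square: lon ⌊13.60/2⌋ = 6; lat ⌊5.61/1⌋ = 5.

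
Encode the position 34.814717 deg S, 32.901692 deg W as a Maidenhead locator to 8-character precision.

HF35ne14

Shift to the Maidenhead origin (180°W, 90°S): lon 147.09831, lat 55.18528.
Field: 147.09831/20 → 7 → H, 55.18528/10 → 5 → F; chars HF.
Square: 7.09831/2 → 3, 5.18528/1 → 5; chars 35.
Subsquare: 1.09831/0.0833333 → 13 → n, 0.18528/0.0416667 → 4 → e; chars ne.
Extended square: 0.01497/0.00833333 → 1, 0.01862/0.00416667 → 4; chars 14.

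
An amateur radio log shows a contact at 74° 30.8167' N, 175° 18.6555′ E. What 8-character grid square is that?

RQ74pm73

Shift to the Maidenhead origin (180°W, 90°S): lon 355.31092, lat 164.51361.
Field (20°×10°, letters A–R): lon ⌊355.31092/20⌋ = 17 → R; lat ⌊164.51361/10⌋ = 16 → Q.
Square (2°×1°, digits 0–9): lon ⌊15.31092/2⌋ = 7; lat ⌊4.51361/1⌋ = 4.
Subsquare (5′×2.5′, letters a–x): lon ⌊1.31092/0.0833333⌋ = 15 → p; lat ⌊0.51361/0.0416667⌋ = 12 → m.
Extended square (30″×15″, digits 0–9): lon ⌊0.06092/0.00833333⌋ = 7; lat ⌊0.01361/0.00416667⌋ = 3.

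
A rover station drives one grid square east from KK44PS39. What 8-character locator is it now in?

Longitude extended square 3; +1 → 4.
The latitude characters are unchanged.

KK44ps49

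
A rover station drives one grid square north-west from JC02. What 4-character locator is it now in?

IC93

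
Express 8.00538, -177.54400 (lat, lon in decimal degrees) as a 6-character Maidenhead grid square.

AJ18fa

Add 180° to longitude and 90° to latitude: 2.4560, 98.0054.
Field: 2.4560/20 → 0 → A, 98.0054/10 → 9 → J; chars AJ.
Square: 2.4560/2 → 1, 8.0054/1 → 8; chars 18.
Subsquare: 0.4560/0.0833333 → 5 → f, 0.0054/0.0416667 → 0 → a; chars fa.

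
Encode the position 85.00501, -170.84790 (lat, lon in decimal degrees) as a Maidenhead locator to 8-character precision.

AR45na81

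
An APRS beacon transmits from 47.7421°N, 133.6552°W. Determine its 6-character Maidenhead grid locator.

Offset from 180°W / 90°S: lon 46.3448°, lat 137.7421°.
Field: lon ⌊46.3448/20⌋ = 2 → C; lat ⌊137.7421/10⌋ = 13 → N.
Square: lon ⌊6.3448/2⌋ = 3; lat ⌊7.7421/1⌋ = 7.
Subsquare: lon ⌊0.3448/0.0833333⌋ = 4 → e; lat ⌊0.7421/0.0416667⌋ = 17 → r.

CN37er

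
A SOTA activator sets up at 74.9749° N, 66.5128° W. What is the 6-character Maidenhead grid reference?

Add 180° to longitude and 90° to latitude: 113.4872, 164.9749.
Field (20°×10°, letters A–R): 113.4872/20 → 5 → F, 164.9749/10 → 16 → Q; chars FQ.
Square (2°×1°, digits 0–9): 13.4872/2 → 6, 4.9749/1 → 4; chars 64.
Subsquare (5′×2.5′, letters a–x): 1.4872/0.0833333 → 17 → r, 0.9749/0.0416667 → 23 → x; chars rx.

FQ64rx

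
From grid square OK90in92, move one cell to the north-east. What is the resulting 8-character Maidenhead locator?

Longitude extended square 9; +1 → 10, wraps to 0, carry into subsquare.
Longitude subsquare i = 8; +1 → 9 = j.
Latitude extended square 2; +1 → 3.

OK90jn03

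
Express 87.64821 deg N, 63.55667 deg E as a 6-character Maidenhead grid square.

Add 180° to longitude and 90° to latitude: 243.5567, 177.6482.
Field (20°×10°, letters A–R): lon ⌊243.5567/20⌋ = 12 → M; lat ⌊177.6482/10⌋ = 17 → R.
Square (2°×1°, digits 0–9): lon ⌊3.5567/2⌋ = 1; lat ⌊7.6482/1⌋ = 7.
Subsquare (5′×2.5′, letters a–x): lon ⌊1.5567/0.0833333⌋ = 18 → s; lat ⌊0.6482/0.0416667⌋ = 15 → p.

MR17sp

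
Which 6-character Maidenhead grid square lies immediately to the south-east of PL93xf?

QL03ae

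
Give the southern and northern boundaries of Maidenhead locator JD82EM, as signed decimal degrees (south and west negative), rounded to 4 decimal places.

-57.5000, -57.4583

Field J=9, D=3: +9·20° lon, +3·10° lat → SW at lon 0°, lat -60°.
Square 8, 2: +8·2° lon, +2·1° lat → SW at lon 16°, lat -58°.
Subsquare e=4, m=12: +4·0.0833333° lon, +12·0.0416667° lat → SW at lon 16.3333°, lat -57.5°.
Cell spans 0.0833333° lon × 0.0416667° lat.
south -57.5000, north -57.4583.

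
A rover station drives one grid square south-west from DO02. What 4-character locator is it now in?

Longitude square 0; −1 → -1, wraps to 9, carry into field.
Longitude field D = 3; −1 → 2 = C.
Latitude square 2; −1 → 1.

CO91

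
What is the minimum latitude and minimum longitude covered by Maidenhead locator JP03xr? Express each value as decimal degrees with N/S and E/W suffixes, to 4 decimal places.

63.7083° N, 1.9167° E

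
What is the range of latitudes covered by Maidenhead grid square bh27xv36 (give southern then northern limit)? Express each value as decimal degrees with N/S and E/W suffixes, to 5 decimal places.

Field B=1, H=7: +1·20° lon, +7·10° lat → SW at lon -160°, lat -20°.
Square 2, 7: +2·2° lon, +7·1° lat → SW at lon -156°, lat -13°.
Subsquare x=23, v=21: +23·0.0833333° lon, +21·0.0416667° lat → SW at lon -154.083°, lat -12.125°.
Extended square 3, 6: +3·0.00833333° lon, +6·0.00416667° lat → SW at lon -154.058°, lat -12.1°.
Cell spans 0.00833333° lon × 0.00416667° lat.
south 12.10000° S, north 12.09583° S.

12.10000° S, 12.09583° S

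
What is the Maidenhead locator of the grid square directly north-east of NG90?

OG01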